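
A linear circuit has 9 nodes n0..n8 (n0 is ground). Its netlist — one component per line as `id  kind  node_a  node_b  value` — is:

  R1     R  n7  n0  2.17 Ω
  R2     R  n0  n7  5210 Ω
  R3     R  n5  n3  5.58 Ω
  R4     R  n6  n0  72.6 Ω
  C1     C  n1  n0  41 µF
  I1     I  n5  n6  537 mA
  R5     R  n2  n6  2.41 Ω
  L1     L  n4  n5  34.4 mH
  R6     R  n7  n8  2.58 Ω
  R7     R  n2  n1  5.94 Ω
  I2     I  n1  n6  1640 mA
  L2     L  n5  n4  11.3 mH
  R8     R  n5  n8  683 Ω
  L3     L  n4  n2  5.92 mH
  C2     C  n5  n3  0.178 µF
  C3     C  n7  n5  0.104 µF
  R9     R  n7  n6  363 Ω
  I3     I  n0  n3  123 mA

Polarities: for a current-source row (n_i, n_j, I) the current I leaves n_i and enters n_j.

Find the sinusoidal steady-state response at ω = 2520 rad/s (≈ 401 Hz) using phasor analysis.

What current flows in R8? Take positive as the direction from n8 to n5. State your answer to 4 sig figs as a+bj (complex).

-0.01201+0.02105j A

Apply KCL at each of the 8 non-ground nodes and solve the resulting linear system.
Node n1: branches {C1, R7, I2} → V_1 = 0.003675+1.157j
Node n2: branches {R5, R7, L3} → V_2 = 9.035+1.159j
Node n3: branches {R3, C2, I3} → V_3 = 9.035-14.47j
Node n4: branches {L1, L2, L3} → V_4 = 8.754-5.253j
Node n5: branches {R3, I1, L1, L2, R8, C2, C3} → V_5 = 8.349-14.47j
Node n6: branches {R4, I1, R5, I2, R9} → V_6 = 13.74+1.114j
Node n7: branches {R1, R2, R6, C3, R9} → V_7 = 0.1156-0.03412j
Node n8: branches {R6, R8} → V_8 = 0.1466-0.08842j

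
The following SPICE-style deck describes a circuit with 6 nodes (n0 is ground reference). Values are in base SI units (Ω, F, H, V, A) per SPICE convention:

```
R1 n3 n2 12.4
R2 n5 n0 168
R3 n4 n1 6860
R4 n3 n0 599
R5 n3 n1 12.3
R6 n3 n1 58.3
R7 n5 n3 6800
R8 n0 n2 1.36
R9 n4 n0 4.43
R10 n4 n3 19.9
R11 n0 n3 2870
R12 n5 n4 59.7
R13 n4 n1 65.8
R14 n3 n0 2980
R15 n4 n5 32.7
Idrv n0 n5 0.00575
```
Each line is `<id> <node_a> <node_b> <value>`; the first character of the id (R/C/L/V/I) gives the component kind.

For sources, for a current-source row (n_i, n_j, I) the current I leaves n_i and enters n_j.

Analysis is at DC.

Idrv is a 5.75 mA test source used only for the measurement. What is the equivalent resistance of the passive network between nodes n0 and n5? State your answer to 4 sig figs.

MNA unknowns: 5 node voltages V₁..V_5
R1: Y=0.08065 on G[3,2]
R2: Y=0.005952 on G[5,0]
R3: Y=0.0001458 on G[4,1]
R4: Y=0.001669 on G[3,0]
R5: Y=0.08130 on G[3,1]
R6: Y=0.01715 on G[3,1]
R7: Y=0.0001471 on G[5,3]
R8: Y=0.7353 on G[0,2]
R9: Y=0.2257 on G[4,0]
R10: Y=0.05025 on G[4,3]
R11: Y=0.0003484 on G[0,3]
R12: Y=0.01675 on G[5,4]
R13: Y=0.01520 on G[4,1]
R14: Y=0.0003356 on G[3,0]
R15: Y=0.03058 on G[4,5]
Idrv: z[0]−=0.00575, z[5]+=0.00575
solve → V1=0.01032, V2=0.0008829, V3=0.008933, V4=0.01922, V5=0.1247

R_eq = 21.68 Ω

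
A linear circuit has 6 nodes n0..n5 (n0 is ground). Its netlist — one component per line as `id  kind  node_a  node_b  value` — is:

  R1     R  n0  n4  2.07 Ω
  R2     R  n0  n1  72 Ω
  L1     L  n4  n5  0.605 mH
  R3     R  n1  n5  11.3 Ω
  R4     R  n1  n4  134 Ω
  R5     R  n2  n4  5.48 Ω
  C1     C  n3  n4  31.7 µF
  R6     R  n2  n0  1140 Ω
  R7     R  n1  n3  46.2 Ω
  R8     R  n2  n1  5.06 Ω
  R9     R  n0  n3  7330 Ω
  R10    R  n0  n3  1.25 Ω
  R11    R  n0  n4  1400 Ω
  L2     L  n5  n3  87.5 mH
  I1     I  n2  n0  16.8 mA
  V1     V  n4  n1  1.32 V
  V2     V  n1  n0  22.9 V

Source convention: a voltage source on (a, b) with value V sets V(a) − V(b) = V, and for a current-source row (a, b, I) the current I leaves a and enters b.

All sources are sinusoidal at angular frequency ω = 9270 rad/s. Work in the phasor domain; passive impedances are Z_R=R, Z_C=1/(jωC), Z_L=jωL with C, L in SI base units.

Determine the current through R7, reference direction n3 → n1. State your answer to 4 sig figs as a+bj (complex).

-0.4251+0.1616j A

Apply KCL at each of the 5 non-ground nodes and solve the resulting linear system.
Node n1: branches {R2, R3, R4, R7, R8, V1, V2} → V_1 = 22.90+0.000j
Node n2: branches {R5, R6, R8, I1} → V_2 = 23.44+0.000j
Node n3: branches {C1, R7, R9, R10, L2} → V_3 = 3.260+7.464j
Node n4: branches {R1, L1, R4, R5, C1, R11, V1} → V_4 = 24.22+0.000j
Node n5: branches {L1, R3, L2} → V_5 = 23.87-0.4251j
Source currents: i(V1)=-14.14-6.096j, i(V2)=-14.68-5.972j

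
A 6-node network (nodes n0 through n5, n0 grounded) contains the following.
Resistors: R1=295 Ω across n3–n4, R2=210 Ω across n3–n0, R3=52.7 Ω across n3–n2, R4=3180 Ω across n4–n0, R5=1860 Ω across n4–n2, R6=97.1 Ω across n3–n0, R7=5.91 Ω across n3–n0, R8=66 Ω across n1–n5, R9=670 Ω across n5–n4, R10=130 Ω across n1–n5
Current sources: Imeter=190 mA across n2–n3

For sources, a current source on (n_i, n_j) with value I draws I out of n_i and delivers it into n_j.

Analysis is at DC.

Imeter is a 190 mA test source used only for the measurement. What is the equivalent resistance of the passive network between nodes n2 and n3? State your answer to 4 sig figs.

R_eq = 51.43 Ω

Apply KCL at each of the 5 non-ground nodes and solve the resulting linear system.
Node n1: branches {R8, R10} → V_1 = -1.236
Node n2: branches {R3, R5, Imeter} → V_2 = -9.769
Node n3: branches {R1, R2, R3, R6, R7, Imeter} → V_3 = 0.002110
Node n4: branches {R1, R4, R5, R9} → V_4 = -1.236
Node n5: branches {R8, R9, R10} → V_5 = -1.236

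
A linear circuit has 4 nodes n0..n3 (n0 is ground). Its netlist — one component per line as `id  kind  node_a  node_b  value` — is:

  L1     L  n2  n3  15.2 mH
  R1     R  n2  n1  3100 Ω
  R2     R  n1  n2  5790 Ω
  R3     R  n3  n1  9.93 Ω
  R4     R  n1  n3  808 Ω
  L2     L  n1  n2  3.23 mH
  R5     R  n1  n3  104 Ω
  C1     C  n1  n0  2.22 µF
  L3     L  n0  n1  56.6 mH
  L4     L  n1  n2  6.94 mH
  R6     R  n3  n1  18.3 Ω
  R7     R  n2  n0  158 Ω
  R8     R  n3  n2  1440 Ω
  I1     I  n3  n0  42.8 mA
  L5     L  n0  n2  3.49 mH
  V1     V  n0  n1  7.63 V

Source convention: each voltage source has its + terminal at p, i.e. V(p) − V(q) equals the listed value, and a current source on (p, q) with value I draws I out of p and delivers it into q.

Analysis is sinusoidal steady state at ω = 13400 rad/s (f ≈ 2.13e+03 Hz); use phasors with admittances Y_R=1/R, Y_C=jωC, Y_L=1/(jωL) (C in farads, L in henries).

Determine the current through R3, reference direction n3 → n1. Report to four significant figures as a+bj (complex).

-0.02309-0.008640j A

Element admittances at ω=13400 rad/s:
  Y(L1) = 0.000-0.004910j S between n2,n3
  Y(R1) = 0.0003226+0.000j S between n2,n1
  Y(R2) = 0.0001727+0.000j S between n1,n2
  Y(R3) = 0.1007+0.000j S between n3,n1
  Y(R4) = 0.001238+0.000j S between n1,n3
  Y(L2) = 0.000-0.02310j S between n1,n2
  Y(R5) = 0.009615+0.000j S between n1,n3
  Y(C1) = 0.000+0.02975j S between n1,n0
  Y(L3) = 0.000-0.001318j S between n0,n1
  Y(L4) = 0.000-0.01075j S between n1,n2
  Y(R6) = 0.05464+0.000j S between n3,n1
  Y(R7) = 0.006329+0.000j S between n2,n0
  Y(R8) = 0.0006944+0.000j S between n3,n2
  I1: injects 0.0428 A into n0 (from n3)
  Y(L5) = 0.000-0.02138j S between n0,n2
  V1: constraint V(n0)−V(n1) = 7.63
Assemble and solve the 4×4 MNA system:
  V(n1)=-7.630+0.000j  V(n2)=-4.879+0.4493j  V(n3)=-7.859-0.08580j
  i(V1)=0.02153-0.1097j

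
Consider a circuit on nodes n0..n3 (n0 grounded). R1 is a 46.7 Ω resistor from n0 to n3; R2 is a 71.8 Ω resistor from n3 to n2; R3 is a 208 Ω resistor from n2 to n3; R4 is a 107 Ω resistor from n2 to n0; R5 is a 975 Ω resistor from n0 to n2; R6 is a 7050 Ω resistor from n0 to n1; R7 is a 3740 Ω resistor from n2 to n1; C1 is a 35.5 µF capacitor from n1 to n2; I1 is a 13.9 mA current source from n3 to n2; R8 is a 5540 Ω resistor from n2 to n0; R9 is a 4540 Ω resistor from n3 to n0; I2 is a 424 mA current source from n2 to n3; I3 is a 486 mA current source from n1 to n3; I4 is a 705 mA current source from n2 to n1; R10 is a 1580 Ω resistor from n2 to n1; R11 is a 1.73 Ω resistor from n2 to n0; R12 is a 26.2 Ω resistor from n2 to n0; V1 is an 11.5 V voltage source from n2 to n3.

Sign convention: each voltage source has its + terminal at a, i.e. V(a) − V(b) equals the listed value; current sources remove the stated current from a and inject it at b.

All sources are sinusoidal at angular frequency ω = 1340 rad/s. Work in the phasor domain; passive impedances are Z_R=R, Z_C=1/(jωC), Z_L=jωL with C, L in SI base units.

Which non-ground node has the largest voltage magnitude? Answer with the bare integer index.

3

Apply KCL at each of the 3 non-ground nodes and solve the resulting linear system.
Node n1: branches {R6, R7, C1, I3, I4, R10} → V_1 = 0.4844-4.599j
Node n2: branches {R2, R3, R4, R5, R7, C1, I1, R8, I2, I4, R10, R11, R12, V1} → V_2 = 0.3836+0.001006j
Node n3: branches {R1, R2, R3, I1, R9, I2, I3, V1} → V_3 = -11.12+0.001006j
Source currents: i(V1)=-1.352+2.177e-05j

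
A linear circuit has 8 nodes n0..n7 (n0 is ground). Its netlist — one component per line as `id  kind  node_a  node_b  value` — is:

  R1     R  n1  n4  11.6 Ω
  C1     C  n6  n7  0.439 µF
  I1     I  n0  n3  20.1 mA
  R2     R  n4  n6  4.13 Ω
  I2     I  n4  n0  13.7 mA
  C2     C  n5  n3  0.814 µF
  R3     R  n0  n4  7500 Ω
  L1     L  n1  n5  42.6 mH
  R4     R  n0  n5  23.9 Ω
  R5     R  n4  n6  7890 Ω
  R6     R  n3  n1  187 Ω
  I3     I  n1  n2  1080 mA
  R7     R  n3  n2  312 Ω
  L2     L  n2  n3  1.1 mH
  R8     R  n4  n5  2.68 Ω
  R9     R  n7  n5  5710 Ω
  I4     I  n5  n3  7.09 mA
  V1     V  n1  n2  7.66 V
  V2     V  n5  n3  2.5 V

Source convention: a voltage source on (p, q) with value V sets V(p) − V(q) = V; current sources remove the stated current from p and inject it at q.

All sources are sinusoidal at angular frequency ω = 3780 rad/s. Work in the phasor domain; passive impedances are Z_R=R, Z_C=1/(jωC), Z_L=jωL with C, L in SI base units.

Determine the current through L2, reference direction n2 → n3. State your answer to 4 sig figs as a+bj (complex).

-0.3493+0.1425j A

MNA unknowns: 7 node voltages V₁..V_7 plus 2 source currents (V1, V2)
R1: Y=0.08621+0.000j on G[1,4]
C1: Y=0.000+0.001659j on G[6,7]
I1: z[0]−=0.0201, z[3]+=0.0201
R2: Y=0.2421+0.000j on G[4,6]
I2: z[4]−=0.0137, z[0]+=0.0137
C2: Y=0.000+0.003077j on G[5,3]
R3: Y=0.0001333+0.000j on G[0,4]
L1: Y=0.000-0.006210j on G[1,5]
R4: Y=0.04184+0.000j on G[0,5]
R5: Y=0.0001267+0.000j on G[4,6]
R6: Y=0.005348+0.000j on G[3,1]
I3: z[1]−=1.08, z[2]+=1.08
R7: Y=0.003205+0.000j on G[3,2]
L2: Y=0.000-0.2405j on G[2,3]
R8: Y=0.3731+0.000j on G[4,5]
R9: Y=0.0001751+0.000j on G[7,5]
I4: z[5]−=0.00709, z[3]+=0.00709
V1: row V1−V2=7.66, i_V1 at 1,2
V2: row V5−V3=2.5, i_V2 at 5,3
solve → V1=4.717-1.452j, V2=-2.943-1.452j, V3=-2.350+0.0008655j, V4=0.9766-0.2716j, V5=0.1498+0.0008655j, V6=0.9760-0.2715j, V7=0.9953-0.1822j
aux → i_V1=-1.431+0.1379j, i_V2=0.2863-0.1378j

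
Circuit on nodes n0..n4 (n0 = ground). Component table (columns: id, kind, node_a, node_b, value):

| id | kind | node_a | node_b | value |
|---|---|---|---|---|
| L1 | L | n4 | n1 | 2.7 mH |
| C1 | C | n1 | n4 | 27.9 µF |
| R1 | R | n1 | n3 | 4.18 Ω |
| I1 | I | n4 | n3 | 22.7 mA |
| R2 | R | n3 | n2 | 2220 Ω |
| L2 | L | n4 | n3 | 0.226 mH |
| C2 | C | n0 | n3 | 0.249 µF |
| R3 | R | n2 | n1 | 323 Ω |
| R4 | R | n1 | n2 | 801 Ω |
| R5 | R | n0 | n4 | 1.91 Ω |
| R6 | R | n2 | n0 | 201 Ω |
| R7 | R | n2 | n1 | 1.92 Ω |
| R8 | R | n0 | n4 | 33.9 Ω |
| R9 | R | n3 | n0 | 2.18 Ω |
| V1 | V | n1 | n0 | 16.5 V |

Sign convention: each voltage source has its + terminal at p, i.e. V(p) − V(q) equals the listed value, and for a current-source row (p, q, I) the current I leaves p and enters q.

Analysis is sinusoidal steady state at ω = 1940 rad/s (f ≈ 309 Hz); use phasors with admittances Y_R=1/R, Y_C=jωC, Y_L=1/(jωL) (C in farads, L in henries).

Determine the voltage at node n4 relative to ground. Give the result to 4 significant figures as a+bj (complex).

Element admittances at ω=1940 rad/s:
  Y(L1) = 0.000-0.1909j S between n4,n1
  Y(C1) = 0.000+0.05413j S between n1,n4
  Y(R1) = 0.2392+0.000j S between n1,n3
  I1: injects 0.0227 A into n3 (from n4)
  Y(R2) = 0.0004505+0.000j S between n3,n2
  Y(L2) = 0.000-2.281j S between n4,n3
  Y(C2) = 0.000+0.0004831j S between n0,n3
  Y(R3) = 0.003096+0.000j S between n2,n1
  Y(R4) = 0.001248+0.000j S between n1,n2
  Y(R5) = 0.5236+0.000j S between n0,n4
  Y(R6) = 0.004975+0.000j S between n2,n0
  Y(R7) = 0.5208+0.000j S between n2,n1
  Y(R8) = 0.02950+0.000j S between n0,n4
  Y(R9) = 0.4587+0.000j S between n3,n0
  V1: constraint V(n1)−V(n0) = 16.5
Assemble and solve the 5×5 MNA system:
  V(n1)=16.50+0.000j  V(n2)=16.33-0.0009183j  V(n3)=3.215-1.082j  V(n4)=3.545-1.841j
  i(V1)=-3.517+1.513j

3.545-1.841j V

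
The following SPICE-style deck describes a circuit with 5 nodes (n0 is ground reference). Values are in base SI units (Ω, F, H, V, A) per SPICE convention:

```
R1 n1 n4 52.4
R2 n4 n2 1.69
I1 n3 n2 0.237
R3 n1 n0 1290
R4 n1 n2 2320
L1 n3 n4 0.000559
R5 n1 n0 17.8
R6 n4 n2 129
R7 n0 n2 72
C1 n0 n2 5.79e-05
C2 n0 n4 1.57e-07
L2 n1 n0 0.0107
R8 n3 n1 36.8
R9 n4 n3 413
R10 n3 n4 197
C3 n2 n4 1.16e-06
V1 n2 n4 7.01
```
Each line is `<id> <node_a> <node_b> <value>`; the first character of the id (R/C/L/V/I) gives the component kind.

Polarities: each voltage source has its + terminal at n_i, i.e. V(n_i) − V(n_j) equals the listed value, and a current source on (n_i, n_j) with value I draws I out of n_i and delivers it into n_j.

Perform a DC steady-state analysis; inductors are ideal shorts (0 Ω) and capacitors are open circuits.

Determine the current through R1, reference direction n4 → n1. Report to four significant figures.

Apply KCL at each of the 4 non-ground nodes and solve the resulting linear system.
Node n1: branches {R1, R3, R4, R5, L2, R8} → V_1 = 0.000
Node n2: branches {R2, I1, R4, R6, R7, C1, C3, V1} → V_2 = 5.353
Node n3: branches {I1, L1, R8, R9, R10} → V_3 = -1.657
Node n4: branches {R1, R2, L1, R6, C2, R9, R10, C3, V1} → V_4 = -1.657
Source currents: i(L1)=-0.1920, i(L2)=-0.07435, i(V1)=-4.042

-0.03162 A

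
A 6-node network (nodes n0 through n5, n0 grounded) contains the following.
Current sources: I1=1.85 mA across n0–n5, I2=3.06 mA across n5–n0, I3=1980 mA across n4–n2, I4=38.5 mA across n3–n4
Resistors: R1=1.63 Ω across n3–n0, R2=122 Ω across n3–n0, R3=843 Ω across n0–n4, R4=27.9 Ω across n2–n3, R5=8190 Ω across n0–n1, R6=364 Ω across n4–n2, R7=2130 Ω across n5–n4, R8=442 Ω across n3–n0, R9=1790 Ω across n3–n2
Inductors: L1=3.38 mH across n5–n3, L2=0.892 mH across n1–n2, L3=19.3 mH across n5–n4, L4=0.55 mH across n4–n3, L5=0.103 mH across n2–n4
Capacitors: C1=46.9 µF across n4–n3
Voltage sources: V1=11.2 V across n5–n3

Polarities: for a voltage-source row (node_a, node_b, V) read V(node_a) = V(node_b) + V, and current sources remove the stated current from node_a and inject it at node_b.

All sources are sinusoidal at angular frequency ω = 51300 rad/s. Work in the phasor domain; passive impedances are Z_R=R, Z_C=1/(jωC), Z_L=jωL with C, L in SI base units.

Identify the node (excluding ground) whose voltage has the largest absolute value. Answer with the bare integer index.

Apply KCL at each of the 5 non-ground nodes and solve the resulting linear system.
Node n1: branches {L2, R5} → V_1 = 1.984+10.06j
Node n2: branches {L2, R4, R6, R9, I3, L5} → V_2 = 1.927+10.07j
Node n3: branches {R1, R2, L1, R4, L4, R8, R9, C1, I4, V1} → V_3 = -0.002019-0.001986j
Node n4: branches {R3, R6, L3, R7, L4, C1, I3, L5, I4} → V_4 = -0.1620+0.009178j
Node n5: branches {I1, L1, I2, L3, R7, V1} → V_5 = 11.20-0.001986j
Source currents: i(V1)=-0.006532+0.07607j

5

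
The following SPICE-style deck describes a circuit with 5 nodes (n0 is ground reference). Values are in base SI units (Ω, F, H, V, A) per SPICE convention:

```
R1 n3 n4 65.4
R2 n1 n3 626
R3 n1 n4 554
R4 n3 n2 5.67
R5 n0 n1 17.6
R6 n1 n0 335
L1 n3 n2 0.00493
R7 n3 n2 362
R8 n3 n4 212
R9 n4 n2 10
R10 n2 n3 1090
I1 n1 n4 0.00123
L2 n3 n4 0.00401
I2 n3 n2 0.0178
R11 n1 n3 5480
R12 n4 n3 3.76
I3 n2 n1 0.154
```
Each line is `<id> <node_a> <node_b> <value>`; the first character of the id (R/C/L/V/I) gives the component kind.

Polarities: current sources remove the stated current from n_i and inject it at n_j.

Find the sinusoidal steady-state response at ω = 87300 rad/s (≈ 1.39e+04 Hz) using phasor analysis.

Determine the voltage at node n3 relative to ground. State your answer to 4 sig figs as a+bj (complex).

Apply KCL at each of the 4 non-ground nodes and solve the resulting linear system.
Node n1: branches {R2, R3, R5, R6, I1, R11, I3} → V_1 = 0.000+0.000j
Node n2: branches {R4, L1, R7, R9, R10, I2, I3} → V_2 = -43.11-0.003728j
Node n3: branches {R1, R2, R4, L1, R7, R8, R10, L2, I2, R11, R12} → V_3 = -42.66+0.0001985j
Node n4: branches {R1, R3, R8, R9, I1, L2, R12} → V_4 = -42.57-0.0001957j

-42.66+0.0001985j V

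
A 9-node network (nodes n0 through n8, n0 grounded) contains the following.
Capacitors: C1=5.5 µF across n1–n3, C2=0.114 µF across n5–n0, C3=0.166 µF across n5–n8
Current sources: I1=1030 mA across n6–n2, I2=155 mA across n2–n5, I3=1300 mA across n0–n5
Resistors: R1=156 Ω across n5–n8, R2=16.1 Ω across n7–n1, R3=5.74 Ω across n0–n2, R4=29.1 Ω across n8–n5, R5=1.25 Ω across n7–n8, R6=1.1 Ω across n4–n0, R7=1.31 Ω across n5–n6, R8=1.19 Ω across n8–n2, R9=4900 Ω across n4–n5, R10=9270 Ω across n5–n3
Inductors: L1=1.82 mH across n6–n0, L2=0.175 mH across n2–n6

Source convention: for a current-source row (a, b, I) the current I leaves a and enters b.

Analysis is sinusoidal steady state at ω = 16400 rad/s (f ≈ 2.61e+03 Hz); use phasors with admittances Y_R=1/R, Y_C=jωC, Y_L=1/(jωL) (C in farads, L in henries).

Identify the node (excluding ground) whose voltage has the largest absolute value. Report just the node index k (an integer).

5

Apply KCL at each of the 8 non-ground nodes and solve the resulting linear system.
Node n1: branches {C1, R2} → V_1 = 7.141+1.218j
Node n2: branches {I1, I2, R3, L2, R8} → V_2 = 7.078+1.175j
Node n3: branches {C1, R10} → V_3 = 7.142+1.216j
Node n4: branches {R6, R9} → V_4 = 0.001893+0.0004465j
Node n5: branches {C2, R1, I2, C3, R4, R7, R9, R10, I3} → V_5 = 8.433+1.989j
Node n6: branches {I1, L1, L2, R7} → V_6 = 6.591+2.057j
Node n7: branches {R2, R5} → V_7 = 7.139+1.217j
Node n8: branches {R1, C3, R4, R5, R8} → V_8 = 7.138+1.217j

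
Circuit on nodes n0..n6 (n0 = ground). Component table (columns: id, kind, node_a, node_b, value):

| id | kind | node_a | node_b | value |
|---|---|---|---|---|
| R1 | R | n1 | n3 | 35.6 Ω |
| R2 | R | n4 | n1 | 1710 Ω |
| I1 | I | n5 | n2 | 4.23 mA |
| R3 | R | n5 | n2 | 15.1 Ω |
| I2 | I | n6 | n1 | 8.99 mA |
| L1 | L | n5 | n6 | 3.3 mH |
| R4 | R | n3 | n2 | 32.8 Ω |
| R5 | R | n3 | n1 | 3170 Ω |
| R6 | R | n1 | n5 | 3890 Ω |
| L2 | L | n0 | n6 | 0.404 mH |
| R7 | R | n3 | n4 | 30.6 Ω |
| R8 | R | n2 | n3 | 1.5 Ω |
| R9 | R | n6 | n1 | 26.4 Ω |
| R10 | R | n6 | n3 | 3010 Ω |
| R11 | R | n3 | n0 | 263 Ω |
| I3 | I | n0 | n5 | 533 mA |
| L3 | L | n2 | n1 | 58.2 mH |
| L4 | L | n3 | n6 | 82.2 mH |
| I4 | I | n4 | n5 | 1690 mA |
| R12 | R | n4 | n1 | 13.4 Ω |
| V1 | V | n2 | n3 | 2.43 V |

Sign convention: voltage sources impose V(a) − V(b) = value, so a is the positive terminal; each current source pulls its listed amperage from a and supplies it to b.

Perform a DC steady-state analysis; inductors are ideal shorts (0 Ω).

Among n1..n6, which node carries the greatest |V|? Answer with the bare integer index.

Apply KCL at each of the 6 non-ground nodes and solve the resulting linear system.
Node n1: branches {R1, R2, I2, R5, R6, R9, L3, R12} → V_1 = 2.430
Node n2: branches {I1, R3, R4, R8, L3, V1} → V_2 = 2.430
Node n3: branches {R1, R4, R5, R7, R8, R10, R11, L4, V1} → V_3 = 0.000
Node n4: branches {R2, R7, I4, R12} → V_4 = -13.97
Node n5: branches {I1, R3, L1, R6, I3, I4} → V_5 = 0.000
Node n6: branches {I2, L1, L2, R9, R10, L4} → V_6 = 0.000
Source currents: i(L1)=2.380, i(L2)=-0.5330, i(L3)=1.386, i(L4)=-1.930, i(V1)=-3.237

4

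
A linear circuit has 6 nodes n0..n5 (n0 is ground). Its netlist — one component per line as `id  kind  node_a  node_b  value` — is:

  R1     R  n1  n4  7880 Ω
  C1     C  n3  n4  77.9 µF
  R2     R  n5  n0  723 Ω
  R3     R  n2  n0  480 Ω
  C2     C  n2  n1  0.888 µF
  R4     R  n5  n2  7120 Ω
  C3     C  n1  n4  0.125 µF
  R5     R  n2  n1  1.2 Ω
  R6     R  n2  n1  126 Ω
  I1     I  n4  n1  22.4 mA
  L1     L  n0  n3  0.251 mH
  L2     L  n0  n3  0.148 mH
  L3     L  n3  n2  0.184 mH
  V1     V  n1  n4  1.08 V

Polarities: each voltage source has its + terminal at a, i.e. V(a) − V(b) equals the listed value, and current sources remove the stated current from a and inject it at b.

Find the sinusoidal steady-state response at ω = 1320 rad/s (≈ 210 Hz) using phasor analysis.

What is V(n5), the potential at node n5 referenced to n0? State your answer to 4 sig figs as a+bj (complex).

Apply KCL at each of the 5 non-ground nodes and solve the resulting linear system.
Node n1: branches {R1, C2, C3, R5, R6, I1, V1} → V_1 = -0.01034+0.1367j
Node n2: branches {R3, C2, R4, R5, R6, L3} → V_2 = -0.02723+0.003435j
Node n3: branches {C1, L1, L2, L3} → V_3 = 9.334e-07+7.398e-06j
Node n4: branches {R1, C1, C3, I1, V1} → V_4 = -1.090+0.1367j
Node n5: branches {R2, R4} → V_5 = -0.002510+0.0003167j
Source currents: i(V1)=0.008209-0.1123j

-0.002510+0.0003167j V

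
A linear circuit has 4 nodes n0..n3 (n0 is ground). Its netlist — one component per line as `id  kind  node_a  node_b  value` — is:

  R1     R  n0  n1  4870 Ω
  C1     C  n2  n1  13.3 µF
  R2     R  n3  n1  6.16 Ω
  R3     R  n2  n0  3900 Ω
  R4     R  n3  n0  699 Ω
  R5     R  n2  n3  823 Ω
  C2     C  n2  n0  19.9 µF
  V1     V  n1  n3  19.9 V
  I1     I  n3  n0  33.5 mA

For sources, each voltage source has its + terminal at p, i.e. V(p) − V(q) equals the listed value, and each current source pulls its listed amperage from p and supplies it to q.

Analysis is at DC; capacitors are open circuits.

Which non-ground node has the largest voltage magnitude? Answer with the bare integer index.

3

Apply KCL at each of the 3 non-ground nodes and solve the resulting linear system.
Node n1: branches {R1, C1, R2, V1} → V_1 = -0.4424
Node n2: branches {C1, R3, R5, C2} → V_2 = -16.80
Node n3: branches {R2, R4, R5, V1, I1} → V_3 = -20.34
Source currents: i(V1)=-3.230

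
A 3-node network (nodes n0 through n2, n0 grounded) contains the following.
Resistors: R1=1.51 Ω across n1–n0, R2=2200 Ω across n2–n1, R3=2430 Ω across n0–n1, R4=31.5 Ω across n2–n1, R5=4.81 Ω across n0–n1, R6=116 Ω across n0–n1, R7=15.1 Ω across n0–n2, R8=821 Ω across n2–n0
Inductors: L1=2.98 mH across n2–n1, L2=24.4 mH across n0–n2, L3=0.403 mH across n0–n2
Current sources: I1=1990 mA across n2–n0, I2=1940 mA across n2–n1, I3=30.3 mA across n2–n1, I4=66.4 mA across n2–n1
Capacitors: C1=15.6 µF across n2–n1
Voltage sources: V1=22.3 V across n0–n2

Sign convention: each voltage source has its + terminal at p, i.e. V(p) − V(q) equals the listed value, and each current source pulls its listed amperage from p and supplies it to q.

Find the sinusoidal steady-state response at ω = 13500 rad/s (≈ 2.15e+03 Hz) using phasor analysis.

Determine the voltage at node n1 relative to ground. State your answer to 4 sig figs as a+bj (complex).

0.4998-4.647j V

Element admittances at ω=13500 rad/s:
  Y(R1) = 0.6623+0.000j S between n1,n0
  Y(R2) = 0.0004545+0.000j S between n2,n1
  Y(L1) = 0.000-0.02486j S between n2,n1
  I1: injects 1.99 A into n0 (from n2)
  Y(R3) = 0.0004115+0.000j S between n0,n1
  I2: injects 1.94 A into n1 (from n2)
  Y(L2) = 0.000-0.003036j S between n0,n2
  I3: injects 0.0303 A into n1 (from n2)
  Y(R4) = 0.03175+0.000j S between n2,n1
  Y(R5) = 0.2079+0.000j S between n0,n1
  Y(L3) = 0.000-0.1838j S between n0,n2
  Y(C1) = 0.000+0.2106j S between n2,n1
  I4: injects 0.0664 A into n1 (from n2)
  Y(R6) = 0.008621+0.000j S between n0,n1
  Y(R7) = 0.06623+0.000j S between n0,n2
  Y(R8) = 0.001218+0.000j S between n2,n0
  V1: constraint V(n0)−V(n2) = 22.3
Assemble and solve the 3×3 MNA system:
  V(n1)=0.4998-4.647j  V(n2)=-22.30+0.000j
  i(V1)=0.9255+0.08130j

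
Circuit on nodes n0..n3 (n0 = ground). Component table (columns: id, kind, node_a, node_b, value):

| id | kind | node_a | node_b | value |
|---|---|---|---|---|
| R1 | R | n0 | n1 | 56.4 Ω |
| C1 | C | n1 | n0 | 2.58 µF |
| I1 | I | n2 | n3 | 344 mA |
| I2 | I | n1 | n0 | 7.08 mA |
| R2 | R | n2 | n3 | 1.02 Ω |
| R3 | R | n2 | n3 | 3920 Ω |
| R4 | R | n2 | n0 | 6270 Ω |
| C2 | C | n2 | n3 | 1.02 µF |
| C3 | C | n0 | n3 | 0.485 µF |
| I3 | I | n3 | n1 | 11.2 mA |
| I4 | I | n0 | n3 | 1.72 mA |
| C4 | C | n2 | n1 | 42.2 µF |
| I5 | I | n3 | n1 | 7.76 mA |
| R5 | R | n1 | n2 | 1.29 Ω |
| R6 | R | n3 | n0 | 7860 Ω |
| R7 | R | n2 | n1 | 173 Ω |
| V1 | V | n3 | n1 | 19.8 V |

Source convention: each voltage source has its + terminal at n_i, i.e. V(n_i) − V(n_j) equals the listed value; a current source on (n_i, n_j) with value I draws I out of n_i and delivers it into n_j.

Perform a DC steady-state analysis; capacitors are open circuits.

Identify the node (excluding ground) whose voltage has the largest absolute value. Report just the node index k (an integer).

3

MNA unknowns: 3 node voltages V₁..V_3 plus 1 source current (V1)
R1: Y=0.01773 on G[0,1]
C1: Y=0.000 on G[1,0]
I1: z[2]−=0.344, z[3]+=0.344
I2: z[1]−=0.00708, z[0]+=0.00708
R2: Y=0.9804 on G[2,3]
R3: Y=0.0002551 on G[2,3]
R4: Y=0.0001595 on G[2,0]
C2: Y=0.000 on G[2,3]
C3: Y=0.000 on G[0,3]
I3: z[3]−=0.0112, z[1]+=0.0112
I4: z[0]−=0.00172, z[3]+=0.00172
C4: Y=0.000 on G[2,1]
I5: z[3]−=0.00776, z[1]+=0.00776
R5: Y=0.7752 on G[1,2]
R6: Y=0.0001272 on G[3,0]
R7: Y=0.005780 on G[2,1]
V1: row V3−V1=19.8, i_V1 at 3,1
solve → V1=-0.5331, V2=10.29, V3=19.27
aux → i_V1=-8.476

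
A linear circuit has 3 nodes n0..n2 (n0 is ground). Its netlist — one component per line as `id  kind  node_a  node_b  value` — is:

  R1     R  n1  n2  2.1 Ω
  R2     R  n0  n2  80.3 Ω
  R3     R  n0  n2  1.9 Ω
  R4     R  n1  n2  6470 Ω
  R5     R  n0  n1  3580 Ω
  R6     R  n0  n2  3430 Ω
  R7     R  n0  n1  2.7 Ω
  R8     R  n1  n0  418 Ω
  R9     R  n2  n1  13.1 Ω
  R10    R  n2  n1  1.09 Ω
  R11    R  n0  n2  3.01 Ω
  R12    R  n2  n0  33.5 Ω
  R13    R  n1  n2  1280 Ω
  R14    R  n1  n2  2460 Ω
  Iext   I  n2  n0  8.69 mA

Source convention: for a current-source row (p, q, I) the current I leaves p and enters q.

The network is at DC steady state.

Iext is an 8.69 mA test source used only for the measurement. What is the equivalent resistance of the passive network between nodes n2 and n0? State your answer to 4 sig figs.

MNA unknowns: 2 node voltages V₁..V_2
R1: Y=0.4762 on G[1,2]
R2: Y=0.01245 on G[0,2]
R3: Y=0.5263 on G[0,2]
R4: Y=0.0001546 on G[1,2]
R5: Y=0.0002793 on G[0,1]
R6: Y=0.0002915 on G[0,2]
R7: Y=0.3704 on G[0,1]
R8: Y=0.002392 on G[1,0]
R9: Y=0.07634 on G[2,1]
R10: Y=0.9174 on G[2,1]
R11: Y=0.3322 on G[0,2]
R12: Y=0.02985 on G[2,0]
R13: Y=0.0007813 on G[1,2]
R14: Y=0.0004065 on G[1,2]
Iext: z[2]−=0.00869, z[0]+=0.00869
solve → V1=-0.005783, V2=-0.007249

R_eq = 0.8342 Ω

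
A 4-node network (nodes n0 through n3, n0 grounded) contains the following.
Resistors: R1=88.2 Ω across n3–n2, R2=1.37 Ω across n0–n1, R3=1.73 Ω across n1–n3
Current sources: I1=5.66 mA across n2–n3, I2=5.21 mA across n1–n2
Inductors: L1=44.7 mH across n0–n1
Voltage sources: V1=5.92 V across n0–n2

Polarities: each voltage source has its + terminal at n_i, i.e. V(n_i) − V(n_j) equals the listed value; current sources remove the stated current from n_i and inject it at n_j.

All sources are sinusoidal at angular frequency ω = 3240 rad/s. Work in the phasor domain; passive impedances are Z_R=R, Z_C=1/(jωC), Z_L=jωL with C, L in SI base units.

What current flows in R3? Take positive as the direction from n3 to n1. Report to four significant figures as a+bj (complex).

-0.05930+9.155e-06j A

Apply KCL at each of the 3 non-ground nodes and solve the resulting linear system.
Node n1: branches {I2, L1, R2, R3} → V_1 = -0.08836-0.0008233j
Node n2: branches {R1, I1, I2, V1} → V_2 = -5.920+0.000j
Node n3: branches {R1, I1, R3} → V_3 = -0.1909-0.0008075j
Source currents: i(V1)=-0.06451+9.155e-06j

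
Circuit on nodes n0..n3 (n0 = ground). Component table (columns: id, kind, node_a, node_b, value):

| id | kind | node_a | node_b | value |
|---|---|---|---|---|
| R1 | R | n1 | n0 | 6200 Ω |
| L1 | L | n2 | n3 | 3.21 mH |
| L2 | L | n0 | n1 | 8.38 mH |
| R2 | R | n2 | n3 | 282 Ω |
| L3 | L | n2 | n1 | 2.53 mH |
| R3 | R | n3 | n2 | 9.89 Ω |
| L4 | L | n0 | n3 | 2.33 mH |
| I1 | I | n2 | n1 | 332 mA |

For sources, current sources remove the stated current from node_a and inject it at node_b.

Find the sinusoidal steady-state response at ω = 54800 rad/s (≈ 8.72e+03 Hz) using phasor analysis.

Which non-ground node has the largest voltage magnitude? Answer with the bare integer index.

Element admittances at ω=54800 rad/s:
  Y(R1) = 0.0001613+0.000j S between n1,n0
  Y(L1) = 0.000-0.005685j S between n2,n3
  Y(L2) = 0.000-0.002178j S between n0,n1
  Y(R2) = 0.003546+0.000j S between n2,n3
  Y(L3) = 0.000-0.007213j S between n2,n1
  Y(R3) = 0.1011+0.000j S between n3,n2
  Y(L4) = 0.000-0.007832j S between n0,n3
  I1: injects 0.332 A into n1 (from n2)
Assemble and solve the 3×3 MNA system:
  V(n1)=0.4096+29.08j  V(n2)=-0.1170-8.163j  V(n3)=0.4850-8.094j

1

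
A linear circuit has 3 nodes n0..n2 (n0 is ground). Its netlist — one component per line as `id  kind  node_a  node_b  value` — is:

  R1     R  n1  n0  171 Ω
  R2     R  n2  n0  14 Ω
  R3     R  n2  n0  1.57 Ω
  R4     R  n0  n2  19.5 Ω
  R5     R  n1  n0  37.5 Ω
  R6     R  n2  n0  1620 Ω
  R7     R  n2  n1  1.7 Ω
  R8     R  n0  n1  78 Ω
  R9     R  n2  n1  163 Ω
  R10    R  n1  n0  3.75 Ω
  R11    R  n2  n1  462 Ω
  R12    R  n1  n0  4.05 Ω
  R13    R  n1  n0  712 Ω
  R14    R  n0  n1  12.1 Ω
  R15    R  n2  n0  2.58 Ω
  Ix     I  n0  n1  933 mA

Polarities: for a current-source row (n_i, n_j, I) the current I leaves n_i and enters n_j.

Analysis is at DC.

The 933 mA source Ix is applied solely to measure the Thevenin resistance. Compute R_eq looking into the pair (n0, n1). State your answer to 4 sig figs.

MNA unknowns: 2 node voltages V₁..V_2
R1: Y=0.005848 on G[1,0]
R2: Y=0.07143 on G[2,0]
R3: Y=0.6369 on G[2,0]
R4: Y=0.05128 on G[0,2]
R5: Y=0.02667 on G[1,0]
R6: Y=0.0006173 on G[2,0]
R7: Y=0.5882 on G[2,1]
R8: Y=0.01282 on G[0,1]
R9: Y=0.006135 on G[2,1]
R10: Y=0.2667 on G[1,0]
R11: Y=0.002165 on G[2,1]
R12: Y=0.2469 on G[1,0]
R13: Y=0.001404 on G[1,0]
R14: Y=0.08264 on G[0,1]
R15: Y=0.3876 on G[2,0]
Ix: z[0]−=0.933, z[1]+=0.933
solve → V1=0.9010, V2=0.3081

R_eq = 0.9657 Ω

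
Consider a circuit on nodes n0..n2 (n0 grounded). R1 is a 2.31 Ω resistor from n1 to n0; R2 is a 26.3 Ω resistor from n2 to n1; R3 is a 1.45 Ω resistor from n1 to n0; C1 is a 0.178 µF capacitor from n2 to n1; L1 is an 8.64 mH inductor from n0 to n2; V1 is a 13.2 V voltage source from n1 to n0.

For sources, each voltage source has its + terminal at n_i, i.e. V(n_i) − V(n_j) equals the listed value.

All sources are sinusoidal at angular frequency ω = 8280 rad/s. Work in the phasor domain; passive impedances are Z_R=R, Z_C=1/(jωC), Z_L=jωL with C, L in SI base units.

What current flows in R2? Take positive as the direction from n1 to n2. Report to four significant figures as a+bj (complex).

MNA unknowns: 2 node voltages V₁..V_2 plus 1 source current (V1)
R1: Y=0.4329+0.000j on G[1,0]
R2: Y=0.03802+0.000j on G[2,1]
R3: Y=0.6897+0.000j on G[1,0]
C1: Y=0.000+0.001474j on G[2,1]
L1: Y=0.000-0.01398j on G[0,2]
V1: row V1−V0=13.2, i_V1 at 1,0
solve → V1=13.20+0.000j, V2=11.76+4.379j
aux → i_V1=-14.88+0.1644j

0.05476-0.1665j A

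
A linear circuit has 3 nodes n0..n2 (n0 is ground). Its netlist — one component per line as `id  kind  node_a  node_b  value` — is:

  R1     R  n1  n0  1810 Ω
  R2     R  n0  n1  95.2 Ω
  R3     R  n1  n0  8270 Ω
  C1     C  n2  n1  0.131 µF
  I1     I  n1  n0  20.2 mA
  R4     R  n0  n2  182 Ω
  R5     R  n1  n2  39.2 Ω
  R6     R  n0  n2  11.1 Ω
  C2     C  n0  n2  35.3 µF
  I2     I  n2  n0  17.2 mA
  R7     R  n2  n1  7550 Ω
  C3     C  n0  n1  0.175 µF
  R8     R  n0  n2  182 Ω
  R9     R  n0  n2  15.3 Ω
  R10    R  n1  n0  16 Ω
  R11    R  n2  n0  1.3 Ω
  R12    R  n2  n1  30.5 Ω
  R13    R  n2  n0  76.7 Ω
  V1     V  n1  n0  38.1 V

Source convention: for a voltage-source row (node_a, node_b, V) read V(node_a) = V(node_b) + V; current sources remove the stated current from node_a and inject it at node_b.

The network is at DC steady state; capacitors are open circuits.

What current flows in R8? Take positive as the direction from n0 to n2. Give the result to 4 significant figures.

-0.01205 A

MNA unknowns: 2 node voltages V₁..V_2 plus 1 source current (V1)
R1: Y=0.0005525 on G[1,0]
R2: Y=0.01050 on G[0,1]
R3: Y=0.0001209 on G[1,0]
C1: Y=0.000 on G[2,1]
I1: z[1]−=0.0202, z[0]+=0.0202
R4: Y=0.005495 on G[0,2]
R5: Y=0.02551 on G[1,2]
R6: Y=0.09009 on G[0,2]
C2: Y=0.000 on G[0,2]
I2: z[2]−=0.0172, z[0]+=0.0172
R7: Y=0.0001325 on G[2,1]
C3: Y=0.000 on G[0,1]
R8: Y=0.005495 on G[0,2]
R9: Y=0.06536 on G[0,2]
R10: Y=0.06250 on G[1,0]
R11: Y=0.7692 on G[2,0]
R12: Y=0.03279 on G[2,1]
R13: Y=0.01304 on G[2,0]
V1: row V1−V0=38.1, i_V1 at 1,0
solve → V1=38.10, V2=2.193
aux → i_V1=-4.925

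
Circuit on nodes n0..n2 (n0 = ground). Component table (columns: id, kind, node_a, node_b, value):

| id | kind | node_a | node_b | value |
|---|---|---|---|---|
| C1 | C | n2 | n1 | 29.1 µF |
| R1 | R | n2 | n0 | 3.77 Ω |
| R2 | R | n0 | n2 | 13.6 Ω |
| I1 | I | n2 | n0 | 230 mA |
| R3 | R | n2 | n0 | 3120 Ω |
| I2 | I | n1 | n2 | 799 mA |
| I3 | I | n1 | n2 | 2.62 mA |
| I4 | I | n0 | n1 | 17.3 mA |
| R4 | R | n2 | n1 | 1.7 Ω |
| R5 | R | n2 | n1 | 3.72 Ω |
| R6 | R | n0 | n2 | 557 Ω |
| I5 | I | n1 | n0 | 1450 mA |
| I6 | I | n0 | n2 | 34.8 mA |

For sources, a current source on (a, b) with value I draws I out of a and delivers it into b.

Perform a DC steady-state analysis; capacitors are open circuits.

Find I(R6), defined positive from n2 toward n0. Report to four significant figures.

Element admittances at DC:
  Y(C1) = 0.000 S between n2,n1
  Y(R1) = 0.2653 S between n2,n0
  Y(R2) = 0.07353 S between n0,n2
  I1: injects 0.23 A into n0 (from n2)
  Y(R3) = 0.0003205 S between n2,n0
  I2: injects 0.799 A into n2 (from n1)
  I3: injects 0.00262 A into n2 (from n1)
  I4: injects 0.0173 A into n1 (from n0)
  Y(R4) = 0.5882 S between n2,n1
  Y(R5) = 0.2688 S between n2,n1
  Y(R6) = 0.001795 S between n0,n2
  I5: injects 1.45 A into n0 (from n1)
  I6: injects 0.0348 A into n2 (from n0)
Assemble and solve the 2×2 MNA system:
  V(n1)=-7.382  V(n2)=-4.775

-0.008573 A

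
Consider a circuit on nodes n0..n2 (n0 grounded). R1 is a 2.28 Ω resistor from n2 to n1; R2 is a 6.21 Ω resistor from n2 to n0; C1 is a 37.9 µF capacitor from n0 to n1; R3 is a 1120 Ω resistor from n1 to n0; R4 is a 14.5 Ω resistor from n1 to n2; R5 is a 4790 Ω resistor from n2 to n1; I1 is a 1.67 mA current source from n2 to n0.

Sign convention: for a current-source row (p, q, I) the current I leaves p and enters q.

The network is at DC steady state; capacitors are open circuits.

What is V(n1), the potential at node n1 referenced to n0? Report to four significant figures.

MNA unknowns: 2 node voltages V₁..V_2
R1: Y=0.4386 on G[2,1]
R2: Y=0.1610 on G[2,0]
C1: Y=0.000 on G[0,1]
R3: Y=0.0008929 on G[1,0]
R4: Y=0.06897 on G[1,2]
R5: Y=0.0002088 on G[2,1]
I1: z[2]−=0.00167, z[0]+=0.00167
solve → V1=-0.01030, V2=-0.01031

-0.01030 V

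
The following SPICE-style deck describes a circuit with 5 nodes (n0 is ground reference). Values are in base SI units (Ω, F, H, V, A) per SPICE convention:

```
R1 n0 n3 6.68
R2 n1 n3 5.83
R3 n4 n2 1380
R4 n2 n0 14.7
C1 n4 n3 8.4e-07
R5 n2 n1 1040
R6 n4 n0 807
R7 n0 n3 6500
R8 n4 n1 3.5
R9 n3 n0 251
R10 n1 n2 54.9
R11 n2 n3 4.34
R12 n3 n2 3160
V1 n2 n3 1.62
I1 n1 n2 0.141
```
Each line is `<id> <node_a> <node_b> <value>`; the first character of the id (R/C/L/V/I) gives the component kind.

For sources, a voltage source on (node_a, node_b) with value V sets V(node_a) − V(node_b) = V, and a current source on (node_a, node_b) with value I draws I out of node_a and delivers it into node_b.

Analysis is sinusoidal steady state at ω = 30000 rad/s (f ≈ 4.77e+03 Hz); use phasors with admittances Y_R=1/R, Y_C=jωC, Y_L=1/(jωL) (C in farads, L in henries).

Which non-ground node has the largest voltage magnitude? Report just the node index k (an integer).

2

Element admittances at ω=30000 rad/s:
  Y(R1) = 0.1497+0.000j S between n0,n3
  Y(R2) = 0.1715+0.000j S between n1,n3
  Y(R3) = 0.0007246+0.000j S between n4,n2
  Y(R4) = 0.06803+0.000j S between n2,n0
  Y(C1) = 0.000+0.02520j S between n4,n3
  Y(R5) = 0.0009615+0.000j S between n2,n1
  Y(R6) = 0.001239+0.000j S between n4,n0
  Y(R7) = 0.0001538+0.000j S between n0,n3
  Y(R8) = 0.2857+0.000j S between n4,n1
  Y(R9) = 0.003984+0.000j S between n3,n0
  Y(R10) = 0.01821+0.000j S between n1,n2
  Y(R11) = 0.2304+0.000j S between n2,n3
  Y(R12) = 0.0003165+0.000j S between n3,n2
  V1: constraint V(n2)−V(n3) = 1.62
  I1: injects 0.141 A into n2 (from n1)
Assemble and solve the 5×5 MNA system:
  V(n1)=-1.038+0.06779j  V(n2)=1.129-0.0006337j  V(n3)=-0.4910-0.0006337j  V(n4)=-1.018+0.1135j
  i(V1)=-0.3527+0.001438j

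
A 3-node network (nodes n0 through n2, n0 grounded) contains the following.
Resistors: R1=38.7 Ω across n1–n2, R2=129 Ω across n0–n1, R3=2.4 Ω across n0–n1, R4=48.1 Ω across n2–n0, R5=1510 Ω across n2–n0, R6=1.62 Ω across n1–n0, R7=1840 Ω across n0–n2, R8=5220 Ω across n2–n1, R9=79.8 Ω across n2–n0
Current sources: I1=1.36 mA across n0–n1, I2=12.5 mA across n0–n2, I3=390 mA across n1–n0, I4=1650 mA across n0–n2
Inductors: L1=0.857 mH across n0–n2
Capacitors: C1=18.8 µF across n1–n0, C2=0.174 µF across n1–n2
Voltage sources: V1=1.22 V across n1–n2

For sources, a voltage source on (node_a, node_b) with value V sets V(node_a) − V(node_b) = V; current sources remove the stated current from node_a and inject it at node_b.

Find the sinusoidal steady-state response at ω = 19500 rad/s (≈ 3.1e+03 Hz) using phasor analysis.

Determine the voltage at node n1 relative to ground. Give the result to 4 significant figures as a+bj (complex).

1.113-0.3851j V

Apply KCL at each of the 2 non-ground nodes and solve the resulting linear system.
Node n1: branches {R1, R2, R3, I1, I3, C1, R6, R8, C2, V1} → V_1 = 1.113-0.3851j
Node n2: branches {R1, R4, I2, L1, I4, R5, R7, R8, R9, C2, V1} → V_2 = -0.1070-0.3851j
Source currents: i(V1)=-1.721-0.01103j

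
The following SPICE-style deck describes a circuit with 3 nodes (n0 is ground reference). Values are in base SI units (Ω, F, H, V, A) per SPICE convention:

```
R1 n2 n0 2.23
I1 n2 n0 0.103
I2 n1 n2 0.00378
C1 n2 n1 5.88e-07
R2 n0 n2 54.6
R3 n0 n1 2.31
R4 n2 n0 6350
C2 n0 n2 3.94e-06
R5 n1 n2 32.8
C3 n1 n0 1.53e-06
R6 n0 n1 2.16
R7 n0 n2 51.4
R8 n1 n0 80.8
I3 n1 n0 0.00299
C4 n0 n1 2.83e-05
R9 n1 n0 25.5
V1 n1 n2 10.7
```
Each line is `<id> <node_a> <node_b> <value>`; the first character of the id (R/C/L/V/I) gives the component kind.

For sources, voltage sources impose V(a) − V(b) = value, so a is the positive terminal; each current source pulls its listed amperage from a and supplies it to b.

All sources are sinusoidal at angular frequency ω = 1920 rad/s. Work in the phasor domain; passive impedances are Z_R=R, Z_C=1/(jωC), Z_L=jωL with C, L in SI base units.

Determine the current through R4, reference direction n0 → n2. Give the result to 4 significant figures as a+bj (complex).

Element admittances at ω=1920 rad/s:
  Y(R1) = 0.4484+0.000j S between n2,n0
  I1: injects 0.103 A into n0 (from n2)
  I2: injects 0.00378 A into n2 (from n1)
  Y(C1) = 0.000+0.001129j S between n2,n1
  Y(R2) = 0.01832+0.000j S between n0,n2
  Y(R3) = 0.4329+0.000j S between n0,n1
  Y(R4) = 0.0001575+0.000j S between n2,n0
  Y(C2) = 0.000+0.007565j S between n0,n2
  Y(R5) = 0.03049+0.000j S between n1,n2
  Y(C3) = 0.000+0.002938j S between n1,n0
  Y(R6) = 0.4630+0.000j S between n0,n1
  Y(R7) = 0.01946+0.000j S between n0,n2
  Y(R8) = 0.01238+0.000j S between n1,n0
  I3: injects 0.00299 A into n0 (from n1)
  Y(C4) = 0.000+0.05434j S between n0,n1
  Y(R9) = 0.03922+0.000j S between n1,n0
  V1: constraint V(n1)−V(n2) = 10.7
Assemble and solve the 3×3 MNA system:
  V(n1)=3.551-0.1041j  V(n2)=-7.149-0.1041j
  i(V1)=-3.703-0.1168j

0.001126+1.640e-05j A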